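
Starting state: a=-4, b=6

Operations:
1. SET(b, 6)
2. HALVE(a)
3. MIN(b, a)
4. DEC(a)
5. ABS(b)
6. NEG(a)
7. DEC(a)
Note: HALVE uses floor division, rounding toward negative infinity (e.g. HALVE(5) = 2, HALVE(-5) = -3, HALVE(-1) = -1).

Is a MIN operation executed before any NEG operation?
Yes

First MIN: step 3
First NEG: step 6
Since 3 < 6, MIN comes first.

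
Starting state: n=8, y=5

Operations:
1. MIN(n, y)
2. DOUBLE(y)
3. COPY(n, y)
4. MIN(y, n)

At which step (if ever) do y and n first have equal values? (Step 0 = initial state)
Step 1

y and n first become equal after step 1.

Comparing values at each step:
Initial: y=5, n=8
After step 1: y=5, n=5 ← equal!
After step 2: y=10, n=5
After step 3: y=10, n=10 ← equal!
After step 4: y=10, n=10 ← equal!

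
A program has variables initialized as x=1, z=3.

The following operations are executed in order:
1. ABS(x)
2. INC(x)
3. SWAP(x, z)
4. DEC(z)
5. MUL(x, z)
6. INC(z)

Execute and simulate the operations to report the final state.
{x: 3, z: 2}

Step-by-step execution:
Initial: x=1, z=3
After step 1 (ABS(x)): x=1, z=3
After step 2 (INC(x)): x=2, z=3
After step 3 (SWAP(x, z)): x=3, z=2
After step 4 (DEC(z)): x=3, z=1
After step 5 (MUL(x, z)): x=3, z=1
After step 6 (INC(z)): x=3, z=2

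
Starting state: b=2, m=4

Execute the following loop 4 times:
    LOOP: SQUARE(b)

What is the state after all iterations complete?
b=65536, m=4

Iteration trace:
Start: b=2, m=4
After iteration 1: b=4, m=4
After iteration 2: b=16, m=4
After iteration 3: b=256, m=4
After iteration 4: b=65536, m=4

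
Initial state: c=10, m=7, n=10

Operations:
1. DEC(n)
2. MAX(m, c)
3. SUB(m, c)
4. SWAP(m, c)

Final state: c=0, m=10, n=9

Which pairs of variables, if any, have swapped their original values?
None

Comparing initial and final values:
c: 10 → 0
n: 10 → 9
m: 7 → 10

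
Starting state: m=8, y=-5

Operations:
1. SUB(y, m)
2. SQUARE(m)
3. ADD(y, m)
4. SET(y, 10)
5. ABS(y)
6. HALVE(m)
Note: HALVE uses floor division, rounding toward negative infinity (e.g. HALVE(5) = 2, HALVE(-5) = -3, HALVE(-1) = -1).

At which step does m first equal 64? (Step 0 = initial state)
Step 2

Tracing m:
Initial: m = 8
After step 1: m = 8
After step 2: m = 64 ← first occurrence
After step 3: m = 64
After step 4: m = 64
After step 5: m = 64
After step 6: m = 32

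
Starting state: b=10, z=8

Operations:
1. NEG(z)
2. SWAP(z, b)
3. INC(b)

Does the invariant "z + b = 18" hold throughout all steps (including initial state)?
No, violated after step 1

The invariant is violated after step 1.

State at each step:
Initial: b=10, z=8
After step 1: b=10, z=-8
After step 2: b=-8, z=10
After step 3: b=-7, z=10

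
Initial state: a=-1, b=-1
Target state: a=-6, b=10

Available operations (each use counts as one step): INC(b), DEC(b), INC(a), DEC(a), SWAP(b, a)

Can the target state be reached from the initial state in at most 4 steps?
No

The target state cannot be reached within 4 steps.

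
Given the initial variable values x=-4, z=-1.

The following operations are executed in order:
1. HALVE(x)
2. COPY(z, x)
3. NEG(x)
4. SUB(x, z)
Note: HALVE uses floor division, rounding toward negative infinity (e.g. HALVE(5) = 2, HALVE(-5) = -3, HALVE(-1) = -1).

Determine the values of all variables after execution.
{x: 4, z: -2}

Step-by-step execution:
Initial: x=-4, z=-1
After step 1 (HALVE(x)): x=-2, z=-1
After step 2 (COPY(z, x)): x=-2, z=-2
After step 3 (NEG(x)): x=2, z=-2
After step 4 (SUB(x, z)): x=4, z=-2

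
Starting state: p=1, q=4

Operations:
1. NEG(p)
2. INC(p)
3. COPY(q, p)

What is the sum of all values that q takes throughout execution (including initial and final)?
12

Values of q at each step:
Initial: q = 4
After step 1: q = 4
After step 2: q = 4
After step 3: q = 0
Sum = 4 + 4 + 4 + 0 = 12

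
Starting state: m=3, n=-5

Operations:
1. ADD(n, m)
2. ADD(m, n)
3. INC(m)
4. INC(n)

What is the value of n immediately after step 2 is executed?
n = -2

Tracing n through execution:
Initial: n = -5
After step 1 (ADD(n, m)): n = -2
After step 2 (ADD(m, n)): n = -2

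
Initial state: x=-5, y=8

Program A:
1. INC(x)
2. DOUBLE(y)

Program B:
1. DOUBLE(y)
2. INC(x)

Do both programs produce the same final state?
Yes

Program A final state: x=-4, y=16
Program B final state: x=-4, y=16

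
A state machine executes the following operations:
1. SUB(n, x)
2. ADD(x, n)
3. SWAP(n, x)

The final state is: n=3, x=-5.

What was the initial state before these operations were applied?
n=3, x=8

Working backwards:
Final state: n=3, x=-5
Before step 3 (SWAP(n, x)): n=-5, x=3
Before step 2 (ADD(x, n)): n=-5, x=8
Before step 1 (SUB(n, x)): n=3, x=8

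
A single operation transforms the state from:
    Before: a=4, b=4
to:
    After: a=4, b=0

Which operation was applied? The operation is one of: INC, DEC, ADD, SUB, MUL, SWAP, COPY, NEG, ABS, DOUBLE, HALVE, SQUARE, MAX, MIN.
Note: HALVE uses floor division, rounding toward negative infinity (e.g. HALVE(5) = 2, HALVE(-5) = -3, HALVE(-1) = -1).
SUB(b, a)

Analyzing the change:
Before: a=4, b=4
After: a=4, b=0
Variable b changed from 4 to 0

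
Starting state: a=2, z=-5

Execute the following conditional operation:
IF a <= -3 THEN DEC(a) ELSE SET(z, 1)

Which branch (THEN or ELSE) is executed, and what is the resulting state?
Branch: ELSE, Final state: a=2, z=1

Evaluating condition: a <= -3
a = 2
Condition is False, so ELSE branch executes
After SET(z, 1): a=2, z=1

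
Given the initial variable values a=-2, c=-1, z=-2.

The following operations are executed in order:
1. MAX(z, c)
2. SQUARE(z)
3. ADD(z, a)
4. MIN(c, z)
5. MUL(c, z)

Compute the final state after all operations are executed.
{a: -2, c: 1, z: -1}

Step-by-step execution:
Initial: a=-2, c=-1, z=-2
After step 1 (MAX(z, c)): a=-2, c=-1, z=-1
After step 2 (SQUARE(z)): a=-2, c=-1, z=1
After step 3 (ADD(z, a)): a=-2, c=-1, z=-1
After step 4 (MIN(c, z)): a=-2, c=-1, z=-1
After step 5 (MUL(c, z)): a=-2, c=1, z=-1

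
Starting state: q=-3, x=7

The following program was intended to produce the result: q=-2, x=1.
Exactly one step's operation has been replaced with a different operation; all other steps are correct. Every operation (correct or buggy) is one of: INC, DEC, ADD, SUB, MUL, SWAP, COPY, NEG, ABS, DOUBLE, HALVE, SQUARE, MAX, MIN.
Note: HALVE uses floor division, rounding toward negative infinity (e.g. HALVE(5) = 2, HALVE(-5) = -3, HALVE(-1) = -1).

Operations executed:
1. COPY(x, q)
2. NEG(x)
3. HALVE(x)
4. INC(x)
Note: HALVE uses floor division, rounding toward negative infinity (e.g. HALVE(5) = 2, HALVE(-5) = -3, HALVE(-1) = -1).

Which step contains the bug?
Step 4

Trace with buggy code:
Initial: q=-3, x=7
After step 1: q=-3, x=-3
After step 2: q=-3, x=3
After step 3: q=-3, x=1
After step 4: q=-3, x=2
Actual final q=-3, x=2 ≠ expected q=-2, x=1.
Step 4 is the only position where a single-operation replacement can produce the expected result.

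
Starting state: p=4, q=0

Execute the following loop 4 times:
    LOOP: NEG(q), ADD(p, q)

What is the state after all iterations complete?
p=4, q=0

Iteration trace:
Start: p=4, q=0
After iteration 1: p=4, q=0
After iteration 2: p=4, q=0
After iteration 3: p=4, q=0
After iteration 4: p=4, q=0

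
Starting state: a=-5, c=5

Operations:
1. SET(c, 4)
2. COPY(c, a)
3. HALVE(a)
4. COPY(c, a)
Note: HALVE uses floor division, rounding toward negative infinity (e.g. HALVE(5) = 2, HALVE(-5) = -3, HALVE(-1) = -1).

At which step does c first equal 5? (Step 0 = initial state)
Step 0

Tracing c:
Initial: c = 5 ← first occurrence
After step 1: c = 4
After step 2: c = -5
After step 3: c = -5
After step 4: c = -3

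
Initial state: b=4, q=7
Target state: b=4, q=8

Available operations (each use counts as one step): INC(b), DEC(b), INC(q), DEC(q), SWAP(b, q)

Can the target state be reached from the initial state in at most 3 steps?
Yes

Path (1 step): INC(q)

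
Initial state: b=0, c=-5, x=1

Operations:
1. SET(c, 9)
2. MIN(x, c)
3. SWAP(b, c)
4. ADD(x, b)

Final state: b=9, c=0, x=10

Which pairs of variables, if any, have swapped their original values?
None

Comparing initial and final values:
b: 0 → 9
c: -5 → 0
x: 1 → 10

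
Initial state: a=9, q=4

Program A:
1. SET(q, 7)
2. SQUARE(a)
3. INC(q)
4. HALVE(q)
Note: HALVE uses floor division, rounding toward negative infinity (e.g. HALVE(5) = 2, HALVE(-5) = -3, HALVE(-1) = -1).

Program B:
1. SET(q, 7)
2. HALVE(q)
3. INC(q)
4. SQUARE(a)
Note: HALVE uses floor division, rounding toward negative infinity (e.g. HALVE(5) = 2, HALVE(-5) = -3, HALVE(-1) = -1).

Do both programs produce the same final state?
Yes

Program A final state: a=81, q=4
Program B final state: a=81, q=4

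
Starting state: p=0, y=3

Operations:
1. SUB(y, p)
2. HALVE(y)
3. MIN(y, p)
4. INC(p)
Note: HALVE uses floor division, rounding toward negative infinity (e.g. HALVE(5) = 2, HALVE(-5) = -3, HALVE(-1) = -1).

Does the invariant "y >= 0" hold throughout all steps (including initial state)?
Yes

The invariant holds at every step.

State at each step:
Initial: p=0, y=3
After step 1: p=0, y=3
After step 2: p=0, y=1
After step 3: p=0, y=0
After step 4: p=1, y=0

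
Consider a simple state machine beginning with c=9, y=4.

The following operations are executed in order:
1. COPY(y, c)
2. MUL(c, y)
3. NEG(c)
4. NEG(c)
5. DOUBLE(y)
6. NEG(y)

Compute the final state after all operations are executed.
{c: 81, y: -18}

Step-by-step execution:
Initial: c=9, y=4
After step 1 (COPY(y, c)): c=9, y=9
After step 2 (MUL(c, y)): c=81, y=9
After step 3 (NEG(c)): c=-81, y=9
After step 4 (NEG(c)): c=81, y=9
After step 5 (DOUBLE(y)): c=81, y=18
After step 6 (NEG(y)): c=81, y=-18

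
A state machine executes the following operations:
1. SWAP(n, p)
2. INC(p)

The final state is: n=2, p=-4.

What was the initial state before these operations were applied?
n=-5, p=2

Working backwards:
Final state: n=2, p=-4
Before step 2 (INC(p)): n=2, p=-5
Before step 1 (SWAP(n, p)): n=-5, p=2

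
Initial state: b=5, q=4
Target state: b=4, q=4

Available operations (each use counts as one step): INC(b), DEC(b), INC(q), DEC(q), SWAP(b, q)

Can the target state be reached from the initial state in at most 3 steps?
Yes

Path (1 step): DEC(b)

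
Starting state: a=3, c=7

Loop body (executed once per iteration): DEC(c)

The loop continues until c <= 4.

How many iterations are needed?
3

Tracing iterations:
Initial: a=3, c=7
After iteration 1: a=3, c=6
After iteration 2: a=3, c=5
After iteration 3: a=3, c=4
c <= 4 now holds, so the loop exits after 3 iterations.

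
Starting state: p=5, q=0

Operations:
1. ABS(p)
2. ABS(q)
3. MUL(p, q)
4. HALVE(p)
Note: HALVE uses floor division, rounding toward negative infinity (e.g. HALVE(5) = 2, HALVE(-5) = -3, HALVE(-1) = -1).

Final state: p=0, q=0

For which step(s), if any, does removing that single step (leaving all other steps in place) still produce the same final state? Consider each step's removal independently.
Step(s) 1, 2, 4

Testing removal of each single step:
Without step 1: final = p=0, q=0 (same)
Without step 2: final = p=0, q=0 (same)
Without step 3: final = p=2, q=0 (different)
Without step 4: final = p=0, q=0 (same)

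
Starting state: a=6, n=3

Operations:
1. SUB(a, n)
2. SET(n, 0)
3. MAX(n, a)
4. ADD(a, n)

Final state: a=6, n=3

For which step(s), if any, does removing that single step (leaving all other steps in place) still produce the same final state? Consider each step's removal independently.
Step(s) 2

Testing removal of each single step:
Without step 1: final = a=12, n=6 (different)
Without step 2: final = a=6, n=3 (same)
Without step 3: final = a=3, n=0 (different)
Without step 4: final = a=3, n=3 (different)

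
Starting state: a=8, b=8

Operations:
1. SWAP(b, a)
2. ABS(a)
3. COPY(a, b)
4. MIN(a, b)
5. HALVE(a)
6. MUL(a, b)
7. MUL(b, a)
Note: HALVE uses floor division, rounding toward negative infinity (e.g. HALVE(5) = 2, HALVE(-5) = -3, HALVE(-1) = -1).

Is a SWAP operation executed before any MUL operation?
Yes

First SWAP: step 1
First MUL: step 6
Since 1 < 6, SWAP comes first.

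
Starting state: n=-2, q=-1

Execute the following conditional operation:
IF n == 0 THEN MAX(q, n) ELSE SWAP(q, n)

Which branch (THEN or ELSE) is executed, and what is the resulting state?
Branch: ELSE, Final state: n=-1, q=-2

Evaluating condition: n == 0
n = -2
Condition is False, so ELSE branch executes
After SWAP(q, n): n=-1, q=-2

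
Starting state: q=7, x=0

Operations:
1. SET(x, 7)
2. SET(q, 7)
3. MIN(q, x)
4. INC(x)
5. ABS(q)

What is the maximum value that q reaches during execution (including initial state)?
7

Values of q at each step:
Initial: q = 7 ← maximum
After step 1: q = 7
After step 2: q = 7
After step 3: q = 7
After step 4: q = 7
After step 5: q = 7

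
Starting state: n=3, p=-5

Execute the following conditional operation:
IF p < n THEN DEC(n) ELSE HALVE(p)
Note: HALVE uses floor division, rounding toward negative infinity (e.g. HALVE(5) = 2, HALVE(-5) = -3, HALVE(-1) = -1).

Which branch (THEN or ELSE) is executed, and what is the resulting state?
Branch: THEN, Final state: n=2, p=-5

Evaluating condition: p < n
p = -5, n = 3
Condition is True, so THEN branch executes
After DEC(n): n=2, p=-5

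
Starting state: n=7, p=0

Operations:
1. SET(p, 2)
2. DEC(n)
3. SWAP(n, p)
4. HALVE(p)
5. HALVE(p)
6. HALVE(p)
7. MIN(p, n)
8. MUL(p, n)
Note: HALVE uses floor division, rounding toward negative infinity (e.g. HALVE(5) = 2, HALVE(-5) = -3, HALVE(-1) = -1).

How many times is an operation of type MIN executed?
1

Counting MIN operations:
Step 7: MIN(p, n) ← MIN
Total: 1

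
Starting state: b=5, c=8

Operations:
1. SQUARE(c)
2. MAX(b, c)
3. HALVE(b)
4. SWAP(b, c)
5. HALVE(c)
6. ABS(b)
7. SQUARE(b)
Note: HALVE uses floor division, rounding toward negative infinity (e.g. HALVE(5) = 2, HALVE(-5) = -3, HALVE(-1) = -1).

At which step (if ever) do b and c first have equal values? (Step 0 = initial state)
Step 2

b and c first become equal after step 2.

Comparing values at each step:
Initial: b=5, c=8
After step 1: b=5, c=64
After step 2: b=64, c=64 ← equal!
After step 3: b=32, c=64
After step 4: b=64, c=32
After step 5: b=64, c=16
After step 6: b=64, c=16
After step 7: b=4096, c=16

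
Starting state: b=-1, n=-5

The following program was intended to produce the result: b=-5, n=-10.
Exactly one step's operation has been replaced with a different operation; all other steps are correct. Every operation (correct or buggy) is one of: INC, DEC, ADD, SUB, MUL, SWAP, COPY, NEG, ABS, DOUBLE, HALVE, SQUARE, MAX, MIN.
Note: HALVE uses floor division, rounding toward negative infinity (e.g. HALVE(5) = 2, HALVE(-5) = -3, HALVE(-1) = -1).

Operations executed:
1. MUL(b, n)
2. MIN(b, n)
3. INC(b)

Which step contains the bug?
Step 3

Trace with buggy code:
Initial: b=-1, n=-5
After step 1: b=5, n=-5
After step 2: b=-5, n=-5
After step 3: b=-4, n=-5
Actual final b=-4, n=-5 ≠ expected b=-5, n=-10.
Step 3 is the only position where a single-operation replacement can produce the expected result.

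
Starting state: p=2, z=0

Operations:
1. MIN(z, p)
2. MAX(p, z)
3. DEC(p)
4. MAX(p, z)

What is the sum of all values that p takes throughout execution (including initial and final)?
8

Values of p at each step:
Initial: p = 2
After step 1: p = 2
After step 2: p = 2
After step 3: p = 1
After step 4: p = 1
Sum = 2 + 2 + 2 + 1 + 1 = 8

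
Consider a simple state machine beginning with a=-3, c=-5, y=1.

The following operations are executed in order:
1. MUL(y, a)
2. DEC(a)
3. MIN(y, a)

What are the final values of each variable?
{a: -4, c: -5, y: -4}

Step-by-step execution:
Initial: a=-3, c=-5, y=1
After step 1 (MUL(y, a)): a=-3, c=-5, y=-3
After step 2 (DEC(a)): a=-4, c=-5, y=-3
After step 3 (MIN(y, a)): a=-4, c=-5, y=-4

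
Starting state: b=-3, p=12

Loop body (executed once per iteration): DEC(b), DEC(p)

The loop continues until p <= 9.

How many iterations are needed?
3

Tracing iterations:
Initial: b=-3, p=12
After iteration 1: b=-4, p=11
After iteration 2: b=-5, p=10
After iteration 3: b=-6, p=9
p <= 9 now holds, so the loop exits after 3 iterations.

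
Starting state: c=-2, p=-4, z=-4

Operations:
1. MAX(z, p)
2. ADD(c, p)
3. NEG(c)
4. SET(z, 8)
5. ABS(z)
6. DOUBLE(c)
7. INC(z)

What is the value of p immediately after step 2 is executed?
p = -4

Tracing p through execution:
Initial: p = -4
After step 1 (MAX(z, p)): p = -4
After step 2 (ADD(c, p)): p = -4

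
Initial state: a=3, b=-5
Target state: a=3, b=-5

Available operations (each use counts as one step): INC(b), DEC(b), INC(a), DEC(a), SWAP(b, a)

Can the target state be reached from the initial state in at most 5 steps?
Yes

Path (0 steps): 0 steps (already at target)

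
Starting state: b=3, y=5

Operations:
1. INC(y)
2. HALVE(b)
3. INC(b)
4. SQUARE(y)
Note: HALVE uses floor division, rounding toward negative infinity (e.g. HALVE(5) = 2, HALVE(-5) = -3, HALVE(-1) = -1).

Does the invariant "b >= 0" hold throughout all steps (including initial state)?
Yes

The invariant holds at every step.

State at each step:
Initial: b=3, y=5
After step 1: b=3, y=6
After step 2: b=1, y=6
After step 3: b=2, y=6
After step 4: b=2, y=36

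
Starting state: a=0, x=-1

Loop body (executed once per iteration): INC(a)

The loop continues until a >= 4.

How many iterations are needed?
4

Tracing iterations:
Initial: a=0, x=-1
After iteration 1: a=1, x=-1
After iteration 2: a=2, x=-1
After iteration 3: a=3, x=-1
After iteration 4: a=4, x=-1
a >= 4 now holds, so the loop exits after 4 iterations.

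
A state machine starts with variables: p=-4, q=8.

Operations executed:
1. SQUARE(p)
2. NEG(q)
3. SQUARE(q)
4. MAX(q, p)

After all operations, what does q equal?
q = 64

Tracing execution:
Step 1: SQUARE(p) → q = 8
Step 2: NEG(q) → q = -8
Step 3: SQUARE(q) → q = 64
Step 4: MAX(q, p) → q = 64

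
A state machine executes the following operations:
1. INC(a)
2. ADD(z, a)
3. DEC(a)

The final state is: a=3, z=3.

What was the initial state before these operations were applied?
a=3, z=-1

Working backwards:
Final state: a=3, z=3
Before step 3 (DEC(a)): a=4, z=3
Before step 2 (ADD(z, a)): a=4, z=-1
Before step 1 (INC(a)): a=3, z=-1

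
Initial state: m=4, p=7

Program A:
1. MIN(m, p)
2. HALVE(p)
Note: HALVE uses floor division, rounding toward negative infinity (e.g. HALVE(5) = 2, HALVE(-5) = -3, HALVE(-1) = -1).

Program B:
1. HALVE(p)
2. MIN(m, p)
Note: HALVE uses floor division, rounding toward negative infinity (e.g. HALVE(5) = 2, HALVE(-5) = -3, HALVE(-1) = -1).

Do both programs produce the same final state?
No

Program A final state: m=4, p=3
Program B final state: m=3, p=3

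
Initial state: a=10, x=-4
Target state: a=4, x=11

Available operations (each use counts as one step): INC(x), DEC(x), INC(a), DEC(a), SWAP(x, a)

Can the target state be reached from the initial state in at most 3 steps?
No

The target state cannot be reached within 3 steps.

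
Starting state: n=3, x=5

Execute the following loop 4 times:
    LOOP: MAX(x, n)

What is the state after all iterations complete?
n=3, x=5

Iteration trace:
Start: n=3, x=5
After iteration 1: n=3, x=5
After iteration 2: n=3, x=5
After iteration 3: n=3, x=5
After iteration 4: n=3, x=5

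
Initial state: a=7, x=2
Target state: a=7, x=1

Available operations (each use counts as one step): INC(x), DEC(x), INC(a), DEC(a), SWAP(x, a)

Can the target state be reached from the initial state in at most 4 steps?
Yes

Path (1 step): DEC(x)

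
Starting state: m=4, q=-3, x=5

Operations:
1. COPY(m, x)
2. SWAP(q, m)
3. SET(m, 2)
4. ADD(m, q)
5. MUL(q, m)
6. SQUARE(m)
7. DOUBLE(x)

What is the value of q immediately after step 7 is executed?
q = 35

Tracing q through execution:
Initial: q = -3
After step 1 (COPY(m, x)): q = -3
After step 2 (SWAP(q, m)): q = 5
After step 3 (SET(m, 2)): q = 5
After step 4 (ADD(m, q)): q = 5
After step 5 (MUL(q, m)): q = 35
After step 6 (SQUARE(m)): q = 35
After step 7 (DOUBLE(x)): q = 35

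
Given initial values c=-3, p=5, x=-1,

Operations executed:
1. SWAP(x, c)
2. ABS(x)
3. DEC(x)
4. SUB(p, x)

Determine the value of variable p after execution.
p = 3

Tracing execution:
Step 1: SWAP(x, c) → p = 5
Step 2: ABS(x) → p = 5
Step 3: DEC(x) → p = 5
Step 4: SUB(p, x) → p = 3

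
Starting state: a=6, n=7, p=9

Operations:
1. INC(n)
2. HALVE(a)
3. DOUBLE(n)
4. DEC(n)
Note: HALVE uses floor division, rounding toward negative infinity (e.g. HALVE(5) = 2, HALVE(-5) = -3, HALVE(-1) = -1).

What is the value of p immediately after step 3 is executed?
p = 9

Tracing p through execution:
Initial: p = 9
After step 1 (INC(n)): p = 9
After step 2 (HALVE(a)): p = 9
After step 3 (DOUBLE(n)): p = 9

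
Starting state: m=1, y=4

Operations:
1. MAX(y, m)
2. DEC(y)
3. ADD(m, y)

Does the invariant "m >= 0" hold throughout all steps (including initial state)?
Yes

The invariant holds at every step.

State at each step:
Initial: m=1, y=4
After step 1: m=1, y=4
After step 2: m=1, y=3
After step 3: m=4, y=3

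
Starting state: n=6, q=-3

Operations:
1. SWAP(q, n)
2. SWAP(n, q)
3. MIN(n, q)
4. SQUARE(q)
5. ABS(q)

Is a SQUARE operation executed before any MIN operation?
No

First SQUARE: step 4
First MIN: step 3
Since 4 > 3, MIN comes first.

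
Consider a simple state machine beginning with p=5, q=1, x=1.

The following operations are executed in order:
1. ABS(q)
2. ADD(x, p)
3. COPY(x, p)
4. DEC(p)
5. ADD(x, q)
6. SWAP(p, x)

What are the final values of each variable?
{p: 6, q: 1, x: 4}

Step-by-step execution:
Initial: p=5, q=1, x=1
After step 1 (ABS(q)): p=5, q=1, x=1
After step 2 (ADD(x, p)): p=5, q=1, x=6
After step 3 (COPY(x, p)): p=5, q=1, x=5
After step 4 (DEC(p)): p=4, q=1, x=5
After step 5 (ADD(x, q)): p=4, q=1, x=6
After step 6 (SWAP(p, x)): p=6, q=1, x=4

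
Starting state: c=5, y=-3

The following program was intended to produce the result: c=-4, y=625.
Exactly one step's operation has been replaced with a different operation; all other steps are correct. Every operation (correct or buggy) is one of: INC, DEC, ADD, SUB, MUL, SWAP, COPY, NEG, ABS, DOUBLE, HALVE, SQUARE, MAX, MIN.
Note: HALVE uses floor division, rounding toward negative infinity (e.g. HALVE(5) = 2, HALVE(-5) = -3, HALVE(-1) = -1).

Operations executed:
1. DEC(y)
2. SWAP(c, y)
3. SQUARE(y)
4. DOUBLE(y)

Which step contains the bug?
Step 4

Trace with buggy code:
Initial: c=5, y=-3
After step 1: c=5, y=-4
After step 2: c=-4, y=5
After step 3: c=-4, y=25
After step 4: c=-4, y=50
Actual final c=-4, y=50 ≠ expected c=-4, y=625.
Step 4 is the only position where a single-operation replacement can produce the expected result.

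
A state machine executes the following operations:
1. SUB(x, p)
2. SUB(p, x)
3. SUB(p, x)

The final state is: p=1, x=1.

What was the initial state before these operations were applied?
p=3, x=4

Working backwards:
Final state: p=1, x=1
Before step 3 (SUB(p, x)): p=2, x=1
Before step 2 (SUB(p, x)): p=3, x=1
Before step 1 (SUB(x, p)): p=3, x=4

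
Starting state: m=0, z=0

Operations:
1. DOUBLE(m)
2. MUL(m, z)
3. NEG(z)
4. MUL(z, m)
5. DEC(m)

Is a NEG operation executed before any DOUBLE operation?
No

First NEG: step 3
First DOUBLE: step 1
Since 3 > 1, DOUBLE comes first.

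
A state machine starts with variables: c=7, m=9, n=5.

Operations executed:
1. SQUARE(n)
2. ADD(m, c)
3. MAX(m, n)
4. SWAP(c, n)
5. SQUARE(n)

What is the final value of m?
m = 25

Tracing execution:
Step 1: SQUARE(n) → m = 9
Step 2: ADD(m, c) → m = 16
Step 3: MAX(m, n) → m = 25
Step 4: SWAP(c, n) → m = 25
Step 5: SQUARE(n) → m = 25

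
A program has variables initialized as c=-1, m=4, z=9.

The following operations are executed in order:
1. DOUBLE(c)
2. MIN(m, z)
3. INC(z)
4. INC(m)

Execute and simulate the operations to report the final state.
{c: -2, m: 5, z: 10}

Step-by-step execution:
Initial: c=-1, m=4, z=9
After step 1 (DOUBLE(c)): c=-2, m=4, z=9
After step 2 (MIN(m, z)): c=-2, m=4, z=9
After step 3 (INC(z)): c=-2, m=4, z=10
After step 4 (INC(m)): c=-2, m=5, z=10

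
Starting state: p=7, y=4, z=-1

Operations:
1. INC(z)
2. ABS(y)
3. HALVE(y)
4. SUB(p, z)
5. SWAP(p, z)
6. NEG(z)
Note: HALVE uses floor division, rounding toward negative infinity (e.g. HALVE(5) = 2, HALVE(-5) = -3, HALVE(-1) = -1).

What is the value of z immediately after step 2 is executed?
z = 0

Tracing z through execution:
Initial: z = -1
After step 1 (INC(z)): z = 0
After step 2 (ABS(y)): z = 0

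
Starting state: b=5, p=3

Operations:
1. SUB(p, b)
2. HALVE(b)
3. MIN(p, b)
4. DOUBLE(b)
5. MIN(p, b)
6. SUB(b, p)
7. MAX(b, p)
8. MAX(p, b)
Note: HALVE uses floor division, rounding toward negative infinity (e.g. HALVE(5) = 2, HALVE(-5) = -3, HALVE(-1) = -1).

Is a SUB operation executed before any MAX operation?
Yes

First SUB: step 1
First MAX: step 7
Since 1 < 7, SUB comes first.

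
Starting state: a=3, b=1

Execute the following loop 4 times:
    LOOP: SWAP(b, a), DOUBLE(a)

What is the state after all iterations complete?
a=12, b=4

Iteration trace:
Start: a=3, b=1
After iteration 1: a=2, b=3
After iteration 2: a=6, b=2
After iteration 3: a=4, b=6
After iteration 4: a=12, b=4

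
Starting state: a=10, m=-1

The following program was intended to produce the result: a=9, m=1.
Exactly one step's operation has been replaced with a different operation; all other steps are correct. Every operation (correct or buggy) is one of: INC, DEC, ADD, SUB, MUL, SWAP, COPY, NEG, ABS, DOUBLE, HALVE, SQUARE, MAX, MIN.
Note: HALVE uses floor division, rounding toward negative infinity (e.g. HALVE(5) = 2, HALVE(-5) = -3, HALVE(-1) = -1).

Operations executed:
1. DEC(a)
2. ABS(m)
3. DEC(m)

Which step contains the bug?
Step 3

Trace with buggy code:
Initial: a=10, m=-1
After step 1: a=9, m=-1
After step 2: a=9, m=1
After step 3: a=9, m=0
Actual final a=9, m=0 ≠ expected a=9, m=1.
Step 3 is the only position where a single-operation replacement can produce the expected result.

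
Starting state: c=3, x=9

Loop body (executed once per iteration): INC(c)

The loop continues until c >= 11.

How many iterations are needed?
8

Tracing iterations:
Initial: c=3, x=9
After iteration 1: c=4, x=9
After iteration 2: c=5, x=9
After iteration 3: c=6, x=9
After iteration 4: c=7, x=9
After iteration 5: c=8, x=9
After iteration 6: c=9, x=9
After iteration 7: c=10, x=9
After iteration 8: c=11, x=9
c >= 11 now holds, so the loop exits after 8 iterations.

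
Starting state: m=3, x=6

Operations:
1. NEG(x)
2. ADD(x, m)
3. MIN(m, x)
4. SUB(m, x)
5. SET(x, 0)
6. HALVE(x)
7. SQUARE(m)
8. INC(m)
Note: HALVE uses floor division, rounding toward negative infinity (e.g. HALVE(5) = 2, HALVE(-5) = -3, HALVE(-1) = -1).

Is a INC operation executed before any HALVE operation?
No

First INC: step 8
First HALVE: step 6
Since 8 > 6, HALVE comes first.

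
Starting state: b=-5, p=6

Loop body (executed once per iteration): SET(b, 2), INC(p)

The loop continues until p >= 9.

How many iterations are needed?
3

Tracing iterations:
Initial: b=-5, p=6
After iteration 1: b=2, p=7
After iteration 2: b=2, p=8
After iteration 3: b=2, p=9
p >= 9 now holds, so the loop exits after 3 iterations.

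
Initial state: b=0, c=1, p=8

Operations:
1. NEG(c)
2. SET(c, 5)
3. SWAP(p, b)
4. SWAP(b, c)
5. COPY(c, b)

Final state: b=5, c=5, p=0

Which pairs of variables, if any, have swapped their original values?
None

Comparing initial and final values:
p: 8 → 0
c: 1 → 5
b: 0 → 5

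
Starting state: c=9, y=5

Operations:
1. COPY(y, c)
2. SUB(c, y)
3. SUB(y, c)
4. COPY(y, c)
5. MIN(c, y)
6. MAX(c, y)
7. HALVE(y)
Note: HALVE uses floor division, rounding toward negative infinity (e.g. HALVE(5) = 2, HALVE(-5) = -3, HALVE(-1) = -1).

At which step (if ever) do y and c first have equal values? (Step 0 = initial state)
Step 1

y and c first become equal after step 1.

Comparing values at each step:
Initial: y=5, c=9
After step 1: y=9, c=9 ← equal!
After step 2: y=9, c=0
After step 3: y=9, c=0
After step 4: y=0, c=0 ← equal!
After step 5: y=0, c=0 ← equal!
After step 6: y=0, c=0 ← equal!
After step 7: y=0, c=0 ← equal!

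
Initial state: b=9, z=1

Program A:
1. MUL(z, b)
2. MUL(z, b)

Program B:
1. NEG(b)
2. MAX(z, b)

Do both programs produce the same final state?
No

Program A final state: b=9, z=81
Program B final state: b=-9, z=1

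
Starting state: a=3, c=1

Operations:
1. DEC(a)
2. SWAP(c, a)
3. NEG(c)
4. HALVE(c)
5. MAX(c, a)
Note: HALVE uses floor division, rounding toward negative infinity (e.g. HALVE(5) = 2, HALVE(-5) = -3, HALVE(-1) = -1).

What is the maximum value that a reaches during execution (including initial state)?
3

Values of a at each step:
Initial: a = 3 ← maximum
After step 1: a = 2
After step 2: a = 1
After step 3: a = 1
After step 4: a = 1
After step 5: a = 1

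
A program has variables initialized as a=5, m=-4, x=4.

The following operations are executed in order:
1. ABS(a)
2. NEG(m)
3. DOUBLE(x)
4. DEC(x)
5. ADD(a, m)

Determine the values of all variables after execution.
{a: 9, m: 4, x: 7}

Step-by-step execution:
Initial: a=5, m=-4, x=4
After step 1 (ABS(a)): a=5, m=-4, x=4
After step 2 (NEG(m)): a=5, m=4, x=4
After step 3 (DOUBLE(x)): a=5, m=4, x=8
After step 4 (DEC(x)): a=5, m=4, x=7
After step 5 (ADD(a, m)): a=9, m=4, x=7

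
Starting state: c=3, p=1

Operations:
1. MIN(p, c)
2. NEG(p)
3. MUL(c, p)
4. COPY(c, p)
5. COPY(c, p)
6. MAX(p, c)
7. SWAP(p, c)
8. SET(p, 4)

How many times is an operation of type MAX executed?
1

Counting MAX operations:
Step 6: MAX(p, c) ← MAX
Total: 1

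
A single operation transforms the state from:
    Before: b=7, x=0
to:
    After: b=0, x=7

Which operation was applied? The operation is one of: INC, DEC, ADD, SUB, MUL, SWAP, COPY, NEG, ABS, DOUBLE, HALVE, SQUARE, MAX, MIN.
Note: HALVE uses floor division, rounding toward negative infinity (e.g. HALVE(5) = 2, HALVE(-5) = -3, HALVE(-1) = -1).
SWAP(x, b)

Analyzing the change:
Before: b=7, x=0
After: b=0, x=7
Variable x changed from 0 to 7
Variable b changed from 7 to 0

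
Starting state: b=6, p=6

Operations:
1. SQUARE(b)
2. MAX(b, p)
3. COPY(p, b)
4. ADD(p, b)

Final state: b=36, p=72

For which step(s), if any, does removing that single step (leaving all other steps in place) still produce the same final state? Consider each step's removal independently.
Step(s) 2

Testing removal of each single step:
Without step 1: final = b=6, p=12 (different)
Without step 2: final = b=36, p=72 (same)
Without step 3: final = b=36, p=42 (different)
Without step 4: final = b=36, p=36 (different)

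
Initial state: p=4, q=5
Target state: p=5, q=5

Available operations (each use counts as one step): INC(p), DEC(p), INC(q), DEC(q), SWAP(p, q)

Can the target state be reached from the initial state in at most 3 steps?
Yes

Path (1 step): INC(p)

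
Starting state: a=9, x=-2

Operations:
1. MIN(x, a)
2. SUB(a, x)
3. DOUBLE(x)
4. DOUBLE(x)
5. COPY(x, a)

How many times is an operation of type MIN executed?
1

Counting MIN operations:
Step 1: MIN(x, a) ← MIN
Total: 1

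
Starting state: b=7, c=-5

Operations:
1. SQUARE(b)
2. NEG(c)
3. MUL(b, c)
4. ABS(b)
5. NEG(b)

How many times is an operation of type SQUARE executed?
1

Counting SQUARE operations:
Step 1: SQUARE(b) ← SQUARE
Total: 1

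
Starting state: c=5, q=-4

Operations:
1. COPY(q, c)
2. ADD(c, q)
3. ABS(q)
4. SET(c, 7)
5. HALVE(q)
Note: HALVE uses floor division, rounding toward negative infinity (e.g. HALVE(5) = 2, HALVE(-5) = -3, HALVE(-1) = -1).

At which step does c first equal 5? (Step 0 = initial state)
Step 0

Tracing c:
Initial: c = 5 ← first occurrence
After step 1: c = 5
After step 2: c = 10
After step 3: c = 10
After step 4: c = 7
After step 5: c = 7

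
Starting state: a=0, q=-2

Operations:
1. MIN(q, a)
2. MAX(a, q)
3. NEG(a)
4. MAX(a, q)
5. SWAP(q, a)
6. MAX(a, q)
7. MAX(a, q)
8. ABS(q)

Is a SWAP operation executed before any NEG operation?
No

First SWAP: step 5
First NEG: step 3
Since 5 > 3, NEG comes first.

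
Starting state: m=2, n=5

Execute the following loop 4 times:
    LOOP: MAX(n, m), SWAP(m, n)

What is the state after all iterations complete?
m=5, n=5

Iteration trace:
Start: m=2, n=5
After iteration 1: m=5, n=2
After iteration 2: m=5, n=5
After iteration 3: m=5, n=5
After iteration 4: m=5, n=5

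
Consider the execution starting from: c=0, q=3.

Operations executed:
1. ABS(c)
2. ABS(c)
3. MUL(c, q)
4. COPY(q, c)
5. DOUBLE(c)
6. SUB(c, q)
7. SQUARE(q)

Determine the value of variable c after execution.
c = 0

Tracing execution:
Step 1: ABS(c) → c = 0
Step 2: ABS(c) → c = 0
Step 3: MUL(c, q) → c = 0
Step 4: COPY(q, c) → c = 0
Step 5: DOUBLE(c) → c = 0
Step 6: SUB(c, q) → c = 0
Step 7: SQUARE(q) → c = 0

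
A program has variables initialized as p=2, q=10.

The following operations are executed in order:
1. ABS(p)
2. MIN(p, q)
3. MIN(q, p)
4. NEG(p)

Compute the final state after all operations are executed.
{p: -2, q: 2}

Step-by-step execution:
Initial: p=2, q=10
After step 1 (ABS(p)): p=2, q=10
After step 2 (MIN(p, q)): p=2, q=10
After step 3 (MIN(q, p)): p=2, q=2
After step 4 (NEG(p)): p=-2, q=2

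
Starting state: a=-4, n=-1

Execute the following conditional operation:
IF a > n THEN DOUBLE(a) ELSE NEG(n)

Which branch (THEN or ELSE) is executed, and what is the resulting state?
Branch: ELSE, Final state: a=-4, n=1

Evaluating condition: a > n
a = -4, n = -1
Condition is False, so ELSE branch executes
After NEG(n): a=-4, n=1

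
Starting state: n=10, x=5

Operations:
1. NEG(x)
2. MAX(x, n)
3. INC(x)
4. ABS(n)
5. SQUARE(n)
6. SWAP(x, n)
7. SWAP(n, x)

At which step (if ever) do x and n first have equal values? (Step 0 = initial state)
Step 2

x and n first become equal after step 2.

Comparing values at each step:
Initial: x=5, n=10
After step 1: x=-5, n=10
After step 2: x=10, n=10 ← equal!
After step 3: x=11, n=10
After step 4: x=11, n=10
After step 5: x=11, n=100
After step 6: x=100, n=11
After step 7: x=11, n=100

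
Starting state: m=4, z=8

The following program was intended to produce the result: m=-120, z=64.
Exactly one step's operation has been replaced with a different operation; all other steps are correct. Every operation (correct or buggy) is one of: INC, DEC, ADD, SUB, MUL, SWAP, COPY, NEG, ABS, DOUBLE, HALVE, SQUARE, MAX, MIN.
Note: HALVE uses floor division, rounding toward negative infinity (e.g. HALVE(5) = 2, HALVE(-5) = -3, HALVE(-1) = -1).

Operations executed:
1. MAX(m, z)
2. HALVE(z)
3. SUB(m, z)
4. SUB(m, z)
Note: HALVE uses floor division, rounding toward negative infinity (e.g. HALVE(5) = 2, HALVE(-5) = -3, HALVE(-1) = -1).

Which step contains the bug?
Step 2

Trace with buggy code:
Initial: m=4, z=8
After step 1: m=8, z=8
After step 2: m=8, z=4
After step 3: m=4, z=4
After step 4: m=0, z=4
Actual final m=0, z=4 ≠ expected m=-120, z=64.
Step 2 is the only position where a single-operation replacement can produce the expected result.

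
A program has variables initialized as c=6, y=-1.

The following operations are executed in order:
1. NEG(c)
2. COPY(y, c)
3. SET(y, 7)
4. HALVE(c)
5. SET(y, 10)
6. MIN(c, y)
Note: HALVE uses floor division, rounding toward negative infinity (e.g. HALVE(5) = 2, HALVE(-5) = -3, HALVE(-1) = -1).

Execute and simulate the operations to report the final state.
{c: -3, y: 10}

Step-by-step execution:
Initial: c=6, y=-1
After step 1 (NEG(c)): c=-6, y=-1
After step 2 (COPY(y, c)): c=-6, y=-6
After step 3 (SET(y, 7)): c=-6, y=7
After step 4 (HALVE(c)): c=-3, y=7
After step 5 (SET(y, 10)): c=-3, y=10
After step 6 (MIN(c, y)): c=-3, y=10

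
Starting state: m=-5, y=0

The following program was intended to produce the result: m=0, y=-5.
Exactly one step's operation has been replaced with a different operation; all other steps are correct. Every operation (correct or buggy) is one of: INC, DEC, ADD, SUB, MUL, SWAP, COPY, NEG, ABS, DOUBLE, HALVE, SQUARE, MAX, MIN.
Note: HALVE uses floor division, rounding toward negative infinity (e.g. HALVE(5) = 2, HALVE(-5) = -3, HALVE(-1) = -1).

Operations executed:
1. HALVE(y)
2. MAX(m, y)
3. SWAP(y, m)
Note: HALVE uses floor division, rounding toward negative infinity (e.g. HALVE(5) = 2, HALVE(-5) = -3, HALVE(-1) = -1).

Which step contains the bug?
Step 2

Trace with buggy code:
Initial: m=-5, y=0
After step 1: m=-5, y=0
After step 2: m=0, y=0
After step 3: m=0, y=0
Actual final m=0, y=0 ≠ expected m=0, y=-5.
Step 2 is the only position where a single-operation replacement can produce the expected result.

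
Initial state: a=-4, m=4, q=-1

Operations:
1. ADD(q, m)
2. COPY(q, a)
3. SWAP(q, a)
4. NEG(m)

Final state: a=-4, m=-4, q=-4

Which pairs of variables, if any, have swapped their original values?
None

Comparing initial and final values:
q: -1 → -4
a: -4 → -4
m: 4 → -4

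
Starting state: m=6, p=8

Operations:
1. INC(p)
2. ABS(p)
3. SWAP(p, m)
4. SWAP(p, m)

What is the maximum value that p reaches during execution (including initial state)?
9

Values of p at each step:
Initial: p = 8
After step 1: p = 9 ← maximum
After step 2: p = 9
After step 3: p = 6
After step 4: p = 9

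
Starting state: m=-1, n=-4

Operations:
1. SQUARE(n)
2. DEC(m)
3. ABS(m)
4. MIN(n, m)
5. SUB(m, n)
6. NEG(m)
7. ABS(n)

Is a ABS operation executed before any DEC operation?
No

First ABS: step 3
First DEC: step 2
Since 3 > 2, DEC comes first.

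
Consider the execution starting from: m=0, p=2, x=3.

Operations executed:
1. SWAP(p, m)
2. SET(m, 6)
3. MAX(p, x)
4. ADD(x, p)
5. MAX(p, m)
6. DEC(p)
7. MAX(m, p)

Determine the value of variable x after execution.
x = 6

Tracing execution:
Step 1: SWAP(p, m) → x = 3
Step 2: SET(m, 6) → x = 3
Step 3: MAX(p, x) → x = 3
Step 4: ADD(x, p) → x = 6
Step 5: MAX(p, m) → x = 6
Step 6: DEC(p) → x = 6
Step 7: MAX(m, p) → x = 6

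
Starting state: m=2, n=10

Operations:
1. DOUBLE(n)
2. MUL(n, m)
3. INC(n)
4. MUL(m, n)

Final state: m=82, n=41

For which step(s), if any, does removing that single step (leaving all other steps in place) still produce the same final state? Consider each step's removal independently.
None - removing any single step changes the final result

Testing removal of each single step:
Without step 1: final = m=42, n=21 (different)
Without step 2: final = m=42, n=21 (different)
Without step 3: final = m=80, n=40 (different)
Without step 4: final = m=2, n=41 (different)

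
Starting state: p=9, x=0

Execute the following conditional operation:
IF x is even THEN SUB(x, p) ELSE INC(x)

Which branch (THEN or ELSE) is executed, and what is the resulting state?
Branch: THEN, Final state: p=9, x=-9

Evaluating condition: x is even
Condition is True, so THEN branch executes
After SUB(x, p): p=9, x=-9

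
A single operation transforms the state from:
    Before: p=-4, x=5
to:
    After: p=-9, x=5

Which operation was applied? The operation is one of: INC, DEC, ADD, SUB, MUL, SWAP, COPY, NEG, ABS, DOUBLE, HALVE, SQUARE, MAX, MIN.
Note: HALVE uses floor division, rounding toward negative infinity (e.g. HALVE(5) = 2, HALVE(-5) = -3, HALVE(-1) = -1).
SUB(p, x)

Analyzing the change:
Before: p=-4, x=5
After: p=-9, x=5
Variable p changed from -4 to -9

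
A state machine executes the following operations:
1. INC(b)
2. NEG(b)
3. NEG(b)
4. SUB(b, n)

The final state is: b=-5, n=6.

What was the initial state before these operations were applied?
b=0, n=6

Working backwards:
Final state: b=-5, n=6
Before step 4 (SUB(b, n)): b=1, n=6
Before step 3 (NEG(b)): b=-1, n=6
Before step 2 (NEG(b)): b=1, n=6
Before step 1 (INC(b)): b=0, n=6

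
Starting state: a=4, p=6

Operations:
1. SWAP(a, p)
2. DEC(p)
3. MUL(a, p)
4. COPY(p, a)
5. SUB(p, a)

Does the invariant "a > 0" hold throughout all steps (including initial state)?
Yes

The invariant holds at every step.

State at each step:
Initial: a=4, p=6
After step 1: a=6, p=4
After step 2: a=6, p=3
After step 3: a=18, p=3
After step 4: a=18, p=18
After step 5: a=18, p=0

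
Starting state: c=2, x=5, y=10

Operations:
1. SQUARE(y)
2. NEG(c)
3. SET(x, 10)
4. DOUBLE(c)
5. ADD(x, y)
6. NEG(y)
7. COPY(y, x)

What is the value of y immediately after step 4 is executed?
y = 100

Tracing y through execution:
Initial: y = 10
After step 1 (SQUARE(y)): y = 100
After step 2 (NEG(c)): y = 100
After step 3 (SET(x, 10)): y = 100
After step 4 (DOUBLE(c)): y = 100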